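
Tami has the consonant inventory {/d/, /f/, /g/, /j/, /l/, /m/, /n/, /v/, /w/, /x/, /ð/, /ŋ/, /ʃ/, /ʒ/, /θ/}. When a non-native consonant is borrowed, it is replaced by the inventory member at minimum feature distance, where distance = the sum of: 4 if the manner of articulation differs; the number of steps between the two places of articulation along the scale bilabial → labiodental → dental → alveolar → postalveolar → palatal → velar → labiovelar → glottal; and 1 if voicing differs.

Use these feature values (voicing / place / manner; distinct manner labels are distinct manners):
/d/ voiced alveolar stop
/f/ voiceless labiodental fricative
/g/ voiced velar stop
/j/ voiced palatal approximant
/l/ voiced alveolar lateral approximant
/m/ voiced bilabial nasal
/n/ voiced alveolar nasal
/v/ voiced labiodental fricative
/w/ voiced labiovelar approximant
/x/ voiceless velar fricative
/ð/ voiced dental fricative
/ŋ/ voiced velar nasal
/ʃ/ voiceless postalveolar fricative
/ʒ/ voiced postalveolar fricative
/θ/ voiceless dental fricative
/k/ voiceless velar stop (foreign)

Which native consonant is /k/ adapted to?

g

/g/ is closest: same manner (stop), place distance 0 (velar→velar), voicing differs (+1); total 1. Next closest is /d/ at distance 4.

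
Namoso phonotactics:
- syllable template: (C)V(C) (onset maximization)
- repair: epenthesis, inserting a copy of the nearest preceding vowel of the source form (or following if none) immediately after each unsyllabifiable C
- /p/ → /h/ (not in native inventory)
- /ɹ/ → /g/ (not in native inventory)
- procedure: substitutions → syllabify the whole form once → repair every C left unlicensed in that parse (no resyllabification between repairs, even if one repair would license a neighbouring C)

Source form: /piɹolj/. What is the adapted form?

Substitution: /p/ → /h/, /ɹ/ → /g/, giving /higolj/.
Syllabifying with onset maximization leaves /j/ stranded (at most one coda consonant is licensed; onsets are limited to one consonant).
Epenthesis after each stranded consonant: /j/ → /jo/.

higoljo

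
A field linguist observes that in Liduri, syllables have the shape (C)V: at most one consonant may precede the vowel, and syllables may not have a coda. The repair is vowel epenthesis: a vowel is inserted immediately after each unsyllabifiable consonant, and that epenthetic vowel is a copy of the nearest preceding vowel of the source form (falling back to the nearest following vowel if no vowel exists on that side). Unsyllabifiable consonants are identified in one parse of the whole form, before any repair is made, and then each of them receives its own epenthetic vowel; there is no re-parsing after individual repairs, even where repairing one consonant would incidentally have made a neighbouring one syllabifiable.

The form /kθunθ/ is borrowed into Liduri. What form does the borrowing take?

The consonants /k/, /n/, /θ/ cannot be parsed into a legal (C)V syllable (no codas are permitted; onsets are limited to one consonant).
Inserting the epenthetic vowel yields /k/ → /ku/, /n/ → /nu/, /θ/ → /θu/.

kuθunuθu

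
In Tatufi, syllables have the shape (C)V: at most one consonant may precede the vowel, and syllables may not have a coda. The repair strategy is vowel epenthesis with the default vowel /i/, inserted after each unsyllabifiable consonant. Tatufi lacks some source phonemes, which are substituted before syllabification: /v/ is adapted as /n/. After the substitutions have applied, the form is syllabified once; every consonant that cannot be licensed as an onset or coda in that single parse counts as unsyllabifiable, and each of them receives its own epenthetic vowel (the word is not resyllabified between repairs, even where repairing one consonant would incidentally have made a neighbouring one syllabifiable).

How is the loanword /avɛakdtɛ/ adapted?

anɛakiditɛ

Substitution: /v/ → /n/, giving /anɛakdtɛ/.
The consonants /k/, /d/ cannot be parsed into a legal (C)V syllable (no codas are permitted; onsets are limited to one consonant).
Epenthesis after each stranded consonant: /k/ → /ki/, /d/ → /di/.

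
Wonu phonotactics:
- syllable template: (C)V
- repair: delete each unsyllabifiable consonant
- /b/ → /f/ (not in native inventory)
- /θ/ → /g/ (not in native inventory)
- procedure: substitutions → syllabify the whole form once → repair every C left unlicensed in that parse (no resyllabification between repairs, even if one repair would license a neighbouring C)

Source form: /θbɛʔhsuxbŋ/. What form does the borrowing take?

Substitution: /θ/ → /g/, /b/ → /f/, giving /gfɛʔhsuxfŋ/.
Syllabifying with onset maximization leaves /g/, /ʔ/, /h/, /x/, /f/, /ŋ/ stranded (no codas are permitted; onsets are limited to one consonant).
Deleting the stranded consonants removes /g/, /ʔ/, /h/, /x/, /f/, /ŋ/.

fɛsu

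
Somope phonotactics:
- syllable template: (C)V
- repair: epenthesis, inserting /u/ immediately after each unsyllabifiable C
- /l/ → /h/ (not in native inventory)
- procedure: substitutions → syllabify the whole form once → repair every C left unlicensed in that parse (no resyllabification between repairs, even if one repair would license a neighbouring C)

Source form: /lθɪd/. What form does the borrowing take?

Substitution: /l/ → /h/, giving /hθɪd/.
The consonants /h/, /d/ cannot be parsed into a legal (C)V syllable (no codas are permitted; onsets are limited to one consonant).
Epenthesis after each stranded consonant: /h/ → /hu/, /d/ → /du/.

huθɪdu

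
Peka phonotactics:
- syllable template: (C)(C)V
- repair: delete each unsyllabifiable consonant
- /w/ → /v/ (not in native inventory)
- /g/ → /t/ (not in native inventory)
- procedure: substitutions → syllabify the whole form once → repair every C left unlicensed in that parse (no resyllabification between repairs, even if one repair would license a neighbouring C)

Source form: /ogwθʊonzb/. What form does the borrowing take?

Substitution: /g/ → /t/, /w/ → /v/, giving /otvθʊonzb/.
Under (C)(C)V, the unsyllabifiable consonants are /t/, /n/, /z/, /b/ (no codas are permitted; onsets may contain at most 2 consonants).
Deletion applies to /t/, /n/, /z/, /b/.

ovθʊo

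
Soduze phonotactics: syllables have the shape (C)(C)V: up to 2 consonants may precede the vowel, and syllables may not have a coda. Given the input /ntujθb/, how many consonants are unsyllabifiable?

3

Syllabifying with onset maximization leaves /j/, /θ/, /b/ stranded (no codas are permitted; onsets may contain at most 2 consonants).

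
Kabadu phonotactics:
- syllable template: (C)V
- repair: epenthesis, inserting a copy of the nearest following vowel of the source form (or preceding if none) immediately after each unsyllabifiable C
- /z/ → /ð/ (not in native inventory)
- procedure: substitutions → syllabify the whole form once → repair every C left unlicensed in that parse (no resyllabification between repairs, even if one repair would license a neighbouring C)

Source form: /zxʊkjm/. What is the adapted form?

Substitution: /z/ → /ð/, giving /ðxʊkjm/.
Syllabifying with onset maximization leaves /ð/, /k/, /j/, /m/ stranded (no codas are permitted; onsets are limited to one consonant).
Inserting the epenthetic vowel yields /ð/ → /ðʊ/, /k/ → /kʊ/, /j/ → /jʊ/, /m/ → /mʊ/.

ðʊxʊkʊjʊmʊ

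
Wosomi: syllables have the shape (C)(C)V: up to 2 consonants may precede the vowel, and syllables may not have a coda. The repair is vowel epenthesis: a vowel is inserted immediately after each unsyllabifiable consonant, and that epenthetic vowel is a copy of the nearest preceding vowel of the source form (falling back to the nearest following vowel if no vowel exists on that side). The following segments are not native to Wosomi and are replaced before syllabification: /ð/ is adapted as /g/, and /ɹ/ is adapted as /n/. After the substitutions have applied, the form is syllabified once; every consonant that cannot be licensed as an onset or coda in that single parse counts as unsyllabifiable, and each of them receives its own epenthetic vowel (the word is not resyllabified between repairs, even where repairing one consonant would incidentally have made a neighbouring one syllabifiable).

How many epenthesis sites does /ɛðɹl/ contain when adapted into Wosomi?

3

After substitution the input is /ɛgnl/.
The unsyllabifiable consonants are /g/, /n/, /l/; each receives one epenthetic vowel.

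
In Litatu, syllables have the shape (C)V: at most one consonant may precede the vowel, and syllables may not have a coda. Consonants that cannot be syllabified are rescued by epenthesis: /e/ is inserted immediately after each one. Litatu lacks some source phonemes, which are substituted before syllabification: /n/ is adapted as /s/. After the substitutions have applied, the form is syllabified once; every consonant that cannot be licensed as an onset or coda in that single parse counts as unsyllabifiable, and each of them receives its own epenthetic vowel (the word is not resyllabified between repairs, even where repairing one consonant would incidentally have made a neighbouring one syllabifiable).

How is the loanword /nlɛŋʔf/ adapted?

selɛŋeʔefe

Substitution: /n/ → /s/, giving /slɛŋʔf/.
Under (C)V, the unsyllabifiable consonants are /s/, /ŋ/, /ʔ/, /f/ (no codas are permitted; onsets are limited to one consonant).
Each unlicensed consonant becomes the onset of a new syllable: /s/ → /se/, /ŋ/ → /ŋe/, /ʔ/ → /ʔe/, /f/ → /fe/.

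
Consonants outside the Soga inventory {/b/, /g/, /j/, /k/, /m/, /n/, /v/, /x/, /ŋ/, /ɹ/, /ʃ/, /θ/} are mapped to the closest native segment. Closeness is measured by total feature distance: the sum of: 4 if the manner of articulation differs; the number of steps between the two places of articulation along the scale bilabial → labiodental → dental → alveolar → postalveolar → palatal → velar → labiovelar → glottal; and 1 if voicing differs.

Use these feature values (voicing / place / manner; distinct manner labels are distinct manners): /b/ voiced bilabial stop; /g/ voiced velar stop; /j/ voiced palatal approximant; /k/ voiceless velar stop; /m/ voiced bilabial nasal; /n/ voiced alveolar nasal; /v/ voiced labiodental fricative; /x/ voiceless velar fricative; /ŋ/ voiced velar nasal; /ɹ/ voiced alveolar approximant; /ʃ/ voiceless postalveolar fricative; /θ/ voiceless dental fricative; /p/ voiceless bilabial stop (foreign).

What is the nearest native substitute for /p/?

b

/b/ is closest: same manner (stop), place distance 0 (bilabial→bilabial), voicing differs (+1); total 1. Next closest is /m/ at distance 5.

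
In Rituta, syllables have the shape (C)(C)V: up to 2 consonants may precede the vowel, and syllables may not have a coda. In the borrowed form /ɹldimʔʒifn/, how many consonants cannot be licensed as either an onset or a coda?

4

The consonants /ɹ/, /m/, /f/, /n/ cannot be parsed into a legal (C)(C)V syllable (no codas are permitted; onsets may contain at most 2 consonants).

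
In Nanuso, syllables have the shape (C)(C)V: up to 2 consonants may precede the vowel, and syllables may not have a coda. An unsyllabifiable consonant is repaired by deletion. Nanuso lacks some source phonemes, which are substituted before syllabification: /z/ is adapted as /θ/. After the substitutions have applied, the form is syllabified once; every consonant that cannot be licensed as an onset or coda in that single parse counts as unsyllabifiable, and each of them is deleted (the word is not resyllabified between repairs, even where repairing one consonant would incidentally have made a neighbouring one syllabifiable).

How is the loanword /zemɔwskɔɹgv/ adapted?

θemɔskɔ

Substitution: /z/ → /θ/, giving /θemɔwskɔɹgv/.
Syllabifying with onset maximization leaves /w/, /ɹ/, /g/, /v/ stranded (no codas are permitted; onsets may contain at most 2 consonants).
Deleting the stranded consonants removes /w/, /ɹ/, /g/, /v/.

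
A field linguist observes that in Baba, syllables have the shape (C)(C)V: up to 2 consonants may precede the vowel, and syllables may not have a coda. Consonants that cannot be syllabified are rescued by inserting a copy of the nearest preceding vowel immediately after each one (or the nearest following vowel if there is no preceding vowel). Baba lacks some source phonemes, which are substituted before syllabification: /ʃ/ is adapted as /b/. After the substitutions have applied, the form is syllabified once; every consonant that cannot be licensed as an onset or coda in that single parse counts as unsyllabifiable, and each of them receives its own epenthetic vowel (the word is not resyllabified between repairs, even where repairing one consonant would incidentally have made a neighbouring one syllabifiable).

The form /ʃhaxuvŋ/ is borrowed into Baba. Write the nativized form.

Substitution: /ʃ/ → /b/, giving /bhaxuvŋ/.
The consonants /v/, /ŋ/ cannot be parsed into a legal (C)(C)V syllable (no codas are permitted; onsets may contain at most 2 consonants).
Each unlicensed consonant becomes the onset of a new syllable: /v/ → /vu/, /ŋ/ → /ŋu/.

bhaxuvuŋu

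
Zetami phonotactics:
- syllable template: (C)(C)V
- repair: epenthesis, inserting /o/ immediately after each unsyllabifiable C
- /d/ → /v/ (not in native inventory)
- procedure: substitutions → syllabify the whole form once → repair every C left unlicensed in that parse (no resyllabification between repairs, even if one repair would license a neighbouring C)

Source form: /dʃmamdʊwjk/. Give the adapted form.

voʃmamvʊwojoko

Substitution: /d/ → /v/, giving /vʃmamvʊwjk/.
Under (C)(C)V, the unsyllabifiable consonants are /v/, /w/, /j/, /k/ (no codas are permitted; onsets may contain at most 2 consonants).
Inserting the epenthetic vowel yields /v/ → /vo/, /w/ → /wo/, /j/ → /jo/, /k/ → /ko/.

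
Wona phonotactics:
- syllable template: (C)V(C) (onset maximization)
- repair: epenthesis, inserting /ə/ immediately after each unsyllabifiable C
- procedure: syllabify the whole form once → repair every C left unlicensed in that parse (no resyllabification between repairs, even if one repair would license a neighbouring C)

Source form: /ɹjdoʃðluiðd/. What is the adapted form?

Under (C)V(C), the unsyllabifiable consonants are /ɹ/, /j/, /ð/, /d/ (at most one coda consonant is licensed; onsets are limited to one consonant).
Inserting the epenthetic vowel yields /ɹ/ → /ɹə/, /j/ → /jə/, /ð/ → /ðə/, /d/ → /də/.

ɹəjədoʃðəluiðdə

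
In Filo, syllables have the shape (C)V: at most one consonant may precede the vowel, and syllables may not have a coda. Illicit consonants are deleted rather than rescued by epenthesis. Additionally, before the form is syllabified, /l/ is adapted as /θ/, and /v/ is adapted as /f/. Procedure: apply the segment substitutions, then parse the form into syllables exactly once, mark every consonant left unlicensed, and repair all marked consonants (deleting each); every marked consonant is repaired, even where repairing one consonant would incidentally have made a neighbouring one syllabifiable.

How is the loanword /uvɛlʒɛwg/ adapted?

ufɛʒɛ

Substitution: /v/ → /f/, /l/ → /θ/, giving /ufɛθʒɛwg/.
Under (C)V, the unsyllabifiable consonants are /θ/, /w/, /g/ (no codas are permitted; onsets are limited to one consonant).
Each unlicensed consonant is deleted: /θ/, /w/, /g/.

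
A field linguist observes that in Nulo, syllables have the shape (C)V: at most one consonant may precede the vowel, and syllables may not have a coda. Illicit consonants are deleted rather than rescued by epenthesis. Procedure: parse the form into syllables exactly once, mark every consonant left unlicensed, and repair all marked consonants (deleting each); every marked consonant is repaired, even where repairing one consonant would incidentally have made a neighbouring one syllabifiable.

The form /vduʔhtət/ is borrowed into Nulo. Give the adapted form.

dutə

Syllabifying with onset maximization leaves /v/, /ʔ/, /h/, /t/ stranded (no codas are permitted; onsets are limited to one consonant).
Deleting the stranded consonants removes /v/, /ʔ/, /h/, /t/.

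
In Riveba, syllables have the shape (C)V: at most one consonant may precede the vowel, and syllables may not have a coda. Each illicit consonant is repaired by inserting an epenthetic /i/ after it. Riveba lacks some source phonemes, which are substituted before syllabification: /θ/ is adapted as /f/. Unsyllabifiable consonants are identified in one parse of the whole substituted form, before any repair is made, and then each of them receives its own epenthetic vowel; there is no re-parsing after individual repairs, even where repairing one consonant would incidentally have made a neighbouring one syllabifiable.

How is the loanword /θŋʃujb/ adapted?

fiŋiʃujibi

Substitution: /θ/ → /f/, giving /fŋʃujb/.
Syllabifying with onset maximization leaves /f/, /ŋ/, /j/, /b/ stranded (no codas are permitted; onsets are limited to one consonant).
Inserting the epenthetic vowel yields /f/ → /fi/, /ŋ/ → /ŋi/, /j/ → /ji/, /b/ → /bi/.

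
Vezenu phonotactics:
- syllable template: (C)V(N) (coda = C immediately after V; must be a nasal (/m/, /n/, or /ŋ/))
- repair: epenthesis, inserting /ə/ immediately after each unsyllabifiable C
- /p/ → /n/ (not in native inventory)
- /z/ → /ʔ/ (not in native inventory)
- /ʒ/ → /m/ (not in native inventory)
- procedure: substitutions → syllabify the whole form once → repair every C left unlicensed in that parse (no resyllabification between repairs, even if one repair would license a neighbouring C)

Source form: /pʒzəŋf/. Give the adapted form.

nəməʔəŋfə

Substitution: /p/ → /n/, /ʒ/ → /m/, /z/ → /ʔ/, giving /nmʔəŋf/.
The consonants /n/, /m/, /f/ cannot be parsed into a legal (C)V(N) syllable (only a nasal (/m/, /n/, or /ŋ/) is licensed in coda position; onsets are limited to one consonant).
Each unlicensed consonant becomes the onset of a new syllable: /n/ → /nə/, /m/ → /mə/, /f/ → /fə/.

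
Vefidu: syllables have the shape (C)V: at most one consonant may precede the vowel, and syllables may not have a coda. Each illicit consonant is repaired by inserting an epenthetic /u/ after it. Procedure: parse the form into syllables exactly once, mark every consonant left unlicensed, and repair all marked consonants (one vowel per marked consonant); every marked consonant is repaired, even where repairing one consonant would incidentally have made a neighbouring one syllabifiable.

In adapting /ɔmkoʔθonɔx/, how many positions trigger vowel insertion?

3

The unsyllabifiable consonants are /m/, /ʔ/, /x/; each receives one epenthetic vowel.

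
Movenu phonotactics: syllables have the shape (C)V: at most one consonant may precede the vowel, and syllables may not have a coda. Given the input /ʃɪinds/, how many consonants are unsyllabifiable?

Under (C)V, the unsyllabifiable consonants are /n/, /d/, /s/ (no codas are permitted; onsets are limited to one consonant).

3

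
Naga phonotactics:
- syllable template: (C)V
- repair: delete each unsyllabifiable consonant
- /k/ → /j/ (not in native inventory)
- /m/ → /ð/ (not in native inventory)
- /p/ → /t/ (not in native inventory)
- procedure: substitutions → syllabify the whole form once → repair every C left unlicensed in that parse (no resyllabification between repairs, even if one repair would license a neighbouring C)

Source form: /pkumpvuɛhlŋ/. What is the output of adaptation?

juvuɛ

Substitution: /p/ → /t/, /k/ → /j/, /m/ → /ð/, giving /tjuðtvuɛhlŋ/.
Under (C)V, the unsyllabifiable consonants are /t/, /ð/, /t/, /h/, /l/, /ŋ/ (no codas are permitted; onsets are limited to one consonant).
Deleting the stranded consonants removes /t/, /ð/, /t/, /h/, /l/, /ŋ/.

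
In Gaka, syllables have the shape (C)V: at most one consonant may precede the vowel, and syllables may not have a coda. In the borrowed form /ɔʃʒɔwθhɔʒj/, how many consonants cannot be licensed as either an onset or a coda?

Under (C)V, the unsyllabifiable consonants are /ʃ/, /w/, /θ/, /ʒ/, /j/ (no codas are permitted; onsets are limited to one consonant).

5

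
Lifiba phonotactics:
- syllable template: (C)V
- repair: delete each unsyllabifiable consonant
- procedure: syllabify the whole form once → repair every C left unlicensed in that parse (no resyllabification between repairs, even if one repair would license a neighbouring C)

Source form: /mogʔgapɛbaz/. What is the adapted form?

mogapɛba

Under (C)V, the unsyllabifiable consonants are /g/, /ʔ/, /z/ (no codas are permitted; onsets are limited to one consonant).
Deletion applies to /g/, /ʔ/, /z/.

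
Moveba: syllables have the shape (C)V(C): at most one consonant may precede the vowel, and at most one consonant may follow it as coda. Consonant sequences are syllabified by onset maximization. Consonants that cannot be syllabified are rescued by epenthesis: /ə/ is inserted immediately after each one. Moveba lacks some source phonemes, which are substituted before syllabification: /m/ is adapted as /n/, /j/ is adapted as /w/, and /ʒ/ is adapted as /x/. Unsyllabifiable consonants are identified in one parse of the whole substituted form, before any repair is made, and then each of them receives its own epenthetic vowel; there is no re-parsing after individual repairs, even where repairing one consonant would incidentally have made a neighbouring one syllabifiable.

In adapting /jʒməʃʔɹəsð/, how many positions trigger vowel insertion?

4

After substitution the input is /wxnəʃʔɹəsð/.
The unsyllabifiable consonants are /w/, /x/, /ʔ/, /ð/; each receives one epenthetic vowel.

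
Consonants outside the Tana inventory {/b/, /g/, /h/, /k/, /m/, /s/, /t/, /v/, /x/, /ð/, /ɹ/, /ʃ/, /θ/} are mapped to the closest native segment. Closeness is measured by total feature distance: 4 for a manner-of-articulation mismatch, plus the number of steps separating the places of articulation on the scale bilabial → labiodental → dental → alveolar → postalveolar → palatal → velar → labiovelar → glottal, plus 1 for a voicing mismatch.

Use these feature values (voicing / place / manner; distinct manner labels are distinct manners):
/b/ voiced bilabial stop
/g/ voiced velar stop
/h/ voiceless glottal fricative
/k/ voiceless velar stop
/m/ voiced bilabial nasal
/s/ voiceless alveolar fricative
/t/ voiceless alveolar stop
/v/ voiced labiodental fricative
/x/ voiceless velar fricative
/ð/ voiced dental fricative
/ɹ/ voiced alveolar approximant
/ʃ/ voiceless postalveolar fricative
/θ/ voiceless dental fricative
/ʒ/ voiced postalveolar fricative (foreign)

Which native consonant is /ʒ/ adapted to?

/ʃ/ is closest: same manner (fricative), place distance 0 (postalveolar→postalveolar), voicing differs (+1); total 1. Next closest is /s/ at distance 2.

ʃ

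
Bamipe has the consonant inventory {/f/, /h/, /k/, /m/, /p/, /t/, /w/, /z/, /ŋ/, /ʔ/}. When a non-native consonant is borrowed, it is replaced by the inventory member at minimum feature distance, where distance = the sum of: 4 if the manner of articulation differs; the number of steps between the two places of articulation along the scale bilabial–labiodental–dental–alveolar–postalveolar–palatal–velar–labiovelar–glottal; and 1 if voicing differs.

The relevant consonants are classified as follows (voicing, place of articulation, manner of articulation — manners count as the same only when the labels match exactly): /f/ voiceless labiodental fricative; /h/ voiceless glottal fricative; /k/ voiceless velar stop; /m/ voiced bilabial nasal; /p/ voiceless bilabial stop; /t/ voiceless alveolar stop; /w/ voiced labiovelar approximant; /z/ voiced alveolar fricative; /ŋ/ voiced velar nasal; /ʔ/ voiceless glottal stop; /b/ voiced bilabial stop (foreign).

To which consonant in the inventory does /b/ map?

/p/ is closest: same manner (stop), place distance 0 (bilabial→bilabial), voicing differs (+1); total 1. Next closest is /m/ at distance 4.

p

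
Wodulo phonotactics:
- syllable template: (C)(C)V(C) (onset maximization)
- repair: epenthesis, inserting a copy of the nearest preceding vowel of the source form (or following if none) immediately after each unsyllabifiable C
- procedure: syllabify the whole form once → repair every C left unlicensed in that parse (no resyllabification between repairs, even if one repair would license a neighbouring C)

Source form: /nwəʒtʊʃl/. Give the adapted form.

nwəʒtʊʃlʊ

Syllabifying with onset maximization leaves /l/ stranded (at most one coda consonant is licensed; onsets may contain at most 2 consonants).
Inserting the epenthetic vowel yields /l/ → /lʊ/.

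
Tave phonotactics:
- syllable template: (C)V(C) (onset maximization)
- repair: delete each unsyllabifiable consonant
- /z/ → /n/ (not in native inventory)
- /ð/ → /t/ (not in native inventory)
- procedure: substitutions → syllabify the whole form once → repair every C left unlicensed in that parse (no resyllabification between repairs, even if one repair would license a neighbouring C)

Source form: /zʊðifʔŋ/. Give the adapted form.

nʊtif

Substitution: /z/ → /n/, /ð/ → /t/, giving /nʊtifʔŋ/.
Syllabifying with onset maximization leaves /ʔ/, /ŋ/ stranded (at most one coda consonant is licensed; onsets are limited to one consonant).
Each unlicensed consonant is deleted: /ʔ/, /ŋ/.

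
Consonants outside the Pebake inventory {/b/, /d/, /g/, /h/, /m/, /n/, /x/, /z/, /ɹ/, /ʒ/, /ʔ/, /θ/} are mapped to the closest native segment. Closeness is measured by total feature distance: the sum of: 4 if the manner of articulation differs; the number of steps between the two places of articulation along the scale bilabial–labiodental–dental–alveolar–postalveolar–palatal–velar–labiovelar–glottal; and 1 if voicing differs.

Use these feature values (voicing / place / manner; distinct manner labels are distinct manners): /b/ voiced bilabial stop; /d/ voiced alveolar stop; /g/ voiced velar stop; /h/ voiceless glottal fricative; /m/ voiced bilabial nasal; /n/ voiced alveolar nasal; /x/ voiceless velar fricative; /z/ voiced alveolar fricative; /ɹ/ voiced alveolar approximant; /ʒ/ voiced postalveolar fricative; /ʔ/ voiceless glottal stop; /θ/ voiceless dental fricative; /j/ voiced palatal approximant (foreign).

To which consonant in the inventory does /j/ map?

ɹ

/ɹ/ is closest: same manner (approximant), place distance 2 (palatal→alveolar), same voicing; total 2. Next closest is /g/ at distance 5.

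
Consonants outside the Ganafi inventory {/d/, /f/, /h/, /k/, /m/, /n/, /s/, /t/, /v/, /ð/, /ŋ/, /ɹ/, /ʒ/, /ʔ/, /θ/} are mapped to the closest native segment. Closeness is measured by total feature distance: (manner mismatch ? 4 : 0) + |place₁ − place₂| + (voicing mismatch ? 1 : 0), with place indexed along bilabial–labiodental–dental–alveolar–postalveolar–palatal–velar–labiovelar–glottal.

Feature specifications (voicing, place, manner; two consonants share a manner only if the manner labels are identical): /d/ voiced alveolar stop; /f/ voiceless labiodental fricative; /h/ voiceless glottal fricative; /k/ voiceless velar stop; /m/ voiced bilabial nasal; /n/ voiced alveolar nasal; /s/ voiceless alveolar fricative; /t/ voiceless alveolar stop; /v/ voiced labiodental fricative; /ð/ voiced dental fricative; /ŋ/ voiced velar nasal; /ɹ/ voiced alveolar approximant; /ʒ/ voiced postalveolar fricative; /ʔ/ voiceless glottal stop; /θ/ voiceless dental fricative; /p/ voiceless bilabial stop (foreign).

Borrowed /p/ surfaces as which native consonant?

/t/ is closest: same manner (stop), place distance 3 (bilabial→alveolar), same voicing; total 3. Next closest is /d/ at distance 4.

t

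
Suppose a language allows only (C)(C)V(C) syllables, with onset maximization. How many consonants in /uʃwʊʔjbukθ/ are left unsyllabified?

Syllabifying with onset maximization leaves /θ/ stranded (at most one coda consonant is licensed; onsets may contain at most 2 consonants).

1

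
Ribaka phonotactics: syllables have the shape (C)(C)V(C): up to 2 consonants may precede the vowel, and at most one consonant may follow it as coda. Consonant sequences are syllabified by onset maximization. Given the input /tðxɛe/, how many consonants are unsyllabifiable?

Under (C)(C)V(C), the unsyllabifiable consonants are /t/ (at most one coda consonant is licensed; onsets may contain at most 2 consonants).

1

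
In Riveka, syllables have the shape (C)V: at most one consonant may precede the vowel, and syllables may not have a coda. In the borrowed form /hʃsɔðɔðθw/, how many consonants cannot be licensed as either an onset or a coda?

5

Syllabifying with onset maximization leaves /h/, /ʃ/, /ð/, /θ/, /w/ stranded (no codas are permitted; onsets are limited to one consonant).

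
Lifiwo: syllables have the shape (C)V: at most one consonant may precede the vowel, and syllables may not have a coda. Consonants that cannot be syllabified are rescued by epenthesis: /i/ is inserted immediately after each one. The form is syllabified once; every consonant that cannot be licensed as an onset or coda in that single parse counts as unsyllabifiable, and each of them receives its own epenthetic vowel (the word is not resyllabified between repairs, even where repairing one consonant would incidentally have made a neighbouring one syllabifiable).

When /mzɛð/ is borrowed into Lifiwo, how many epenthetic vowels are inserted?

2

The unsyllabifiable consonants are /m/, /ð/; each receives one epenthetic vowel.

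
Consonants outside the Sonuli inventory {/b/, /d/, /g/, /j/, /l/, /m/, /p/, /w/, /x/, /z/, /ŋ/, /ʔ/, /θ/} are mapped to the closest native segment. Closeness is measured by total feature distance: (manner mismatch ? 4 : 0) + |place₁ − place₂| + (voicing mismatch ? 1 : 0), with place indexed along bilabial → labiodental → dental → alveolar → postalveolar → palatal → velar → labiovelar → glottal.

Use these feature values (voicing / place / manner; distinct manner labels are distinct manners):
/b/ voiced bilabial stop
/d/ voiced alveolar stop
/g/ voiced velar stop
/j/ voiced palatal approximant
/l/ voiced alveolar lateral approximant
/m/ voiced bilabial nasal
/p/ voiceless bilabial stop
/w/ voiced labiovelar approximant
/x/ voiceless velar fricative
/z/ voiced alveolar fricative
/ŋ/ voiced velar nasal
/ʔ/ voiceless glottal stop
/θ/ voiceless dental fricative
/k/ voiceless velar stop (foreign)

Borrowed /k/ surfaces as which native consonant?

/g/ is closest: same manner (stop), place distance 0 (velar→velar), voicing differs (+1); total 1. Next closest is /ʔ/ at distance 2.

g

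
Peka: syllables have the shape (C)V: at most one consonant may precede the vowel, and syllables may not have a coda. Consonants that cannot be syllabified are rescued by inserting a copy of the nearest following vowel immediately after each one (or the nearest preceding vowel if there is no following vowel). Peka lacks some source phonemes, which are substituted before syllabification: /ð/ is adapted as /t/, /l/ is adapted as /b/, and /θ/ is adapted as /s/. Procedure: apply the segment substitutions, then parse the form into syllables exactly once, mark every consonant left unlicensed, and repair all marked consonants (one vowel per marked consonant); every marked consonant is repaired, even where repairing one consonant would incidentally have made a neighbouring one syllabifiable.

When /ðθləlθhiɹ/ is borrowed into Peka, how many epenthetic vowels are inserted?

5

After substitution the input is /tsbəbshiɹ/.
The unsyllabifiable consonants are /t/, /s/, /b/, /s/, /ɹ/; each receives one epenthetic vowel.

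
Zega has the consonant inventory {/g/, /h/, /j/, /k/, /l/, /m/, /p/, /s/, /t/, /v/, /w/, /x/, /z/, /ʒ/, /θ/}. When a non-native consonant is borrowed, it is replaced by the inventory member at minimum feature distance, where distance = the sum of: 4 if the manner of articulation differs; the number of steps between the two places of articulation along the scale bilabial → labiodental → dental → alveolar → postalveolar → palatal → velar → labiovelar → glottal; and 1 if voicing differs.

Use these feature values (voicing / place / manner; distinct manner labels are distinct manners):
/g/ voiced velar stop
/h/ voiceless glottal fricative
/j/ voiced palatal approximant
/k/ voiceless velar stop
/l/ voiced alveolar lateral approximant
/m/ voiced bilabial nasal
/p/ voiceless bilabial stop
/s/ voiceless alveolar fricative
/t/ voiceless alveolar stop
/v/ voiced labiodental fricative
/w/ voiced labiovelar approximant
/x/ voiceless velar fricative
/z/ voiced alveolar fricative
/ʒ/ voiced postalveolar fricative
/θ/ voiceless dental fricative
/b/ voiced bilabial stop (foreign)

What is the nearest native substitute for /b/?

/p/ is closest: same manner (stop), place distance 0 (bilabial→bilabial), voicing differs (+1); total 1. Next closest is /m/ at distance 4.

p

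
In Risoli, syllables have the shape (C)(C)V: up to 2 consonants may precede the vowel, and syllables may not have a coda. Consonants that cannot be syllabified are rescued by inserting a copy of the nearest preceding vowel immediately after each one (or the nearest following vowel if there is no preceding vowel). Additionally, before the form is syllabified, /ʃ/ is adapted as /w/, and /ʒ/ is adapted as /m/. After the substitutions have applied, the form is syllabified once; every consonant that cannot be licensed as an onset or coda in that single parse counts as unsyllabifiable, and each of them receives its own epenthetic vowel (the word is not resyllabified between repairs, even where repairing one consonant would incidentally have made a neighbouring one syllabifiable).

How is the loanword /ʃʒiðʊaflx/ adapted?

Substitution: /ʃ/ → /w/, /ʒ/ → /m/, giving /wmiðʊaflx/.
Syllabifying with onset maximization leaves /f/, /l/, /x/ stranded (no codas are permitted; onsets may contain at most 2 consonants).
Epenthesis after each stranded consonant: /f/ → /fa/, /l/ → /la/, /x/ → /xa/.

wmiðʊafalaxa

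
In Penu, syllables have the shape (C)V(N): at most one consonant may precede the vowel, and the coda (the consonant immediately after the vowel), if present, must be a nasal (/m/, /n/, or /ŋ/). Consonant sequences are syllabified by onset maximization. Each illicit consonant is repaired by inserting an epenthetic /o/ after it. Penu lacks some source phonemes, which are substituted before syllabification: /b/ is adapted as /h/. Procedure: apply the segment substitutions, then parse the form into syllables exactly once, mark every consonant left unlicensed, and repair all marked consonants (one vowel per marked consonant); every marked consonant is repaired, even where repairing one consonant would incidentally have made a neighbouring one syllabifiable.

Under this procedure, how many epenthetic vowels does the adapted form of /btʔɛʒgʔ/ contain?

After substitution the input is /htʔɛʒgʔ/.
The unsyllabifiable consonants are /h/, /t/, /ʒ/, /g/, /ʔ/; each receives one epenthetic vowel.

5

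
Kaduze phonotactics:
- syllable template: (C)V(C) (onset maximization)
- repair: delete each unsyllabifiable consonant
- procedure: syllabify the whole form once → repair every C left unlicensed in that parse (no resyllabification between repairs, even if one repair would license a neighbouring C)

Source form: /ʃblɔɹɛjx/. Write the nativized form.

lɔɹɛj

Syllabifying with onset maximization leaves /ʃ/, /b/, /x/ stranded (at most one coda consonant is licensed; onsets are limited to one consonant).
Deleting the stranded consonants removes /ʃ/, /b/, /x/.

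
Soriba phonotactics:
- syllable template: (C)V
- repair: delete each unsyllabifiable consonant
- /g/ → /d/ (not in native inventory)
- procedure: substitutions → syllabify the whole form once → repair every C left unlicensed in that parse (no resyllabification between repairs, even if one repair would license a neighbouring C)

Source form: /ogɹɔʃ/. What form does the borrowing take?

Substitution: /g/ → /d/, giving /odɹɔʃ/.
Under (C)V, the unsyllabifiable consonants are /d/, /ʃ/ (no codas are permitted; onsets are limited to one consonant).
Deletion applies to /d/, /ʃ/.

oɹɔ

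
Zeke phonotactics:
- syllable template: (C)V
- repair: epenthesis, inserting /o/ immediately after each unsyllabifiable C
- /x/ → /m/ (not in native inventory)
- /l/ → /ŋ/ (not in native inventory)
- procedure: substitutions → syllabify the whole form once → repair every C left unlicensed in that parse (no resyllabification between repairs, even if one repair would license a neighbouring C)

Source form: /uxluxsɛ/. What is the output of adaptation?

Substitution: /x/ → /m/, /l/ → /ŋ/, giving /umŋumsɛ/.
Syllabifying with onset maximization leaves /m/, /m/ stranded (no codas are permitted; onsets are limited to one consonant).
Epenthesis after each stranded consonant: /m/ → /mo/, /m/ → /mo/.

umoŋumosɛ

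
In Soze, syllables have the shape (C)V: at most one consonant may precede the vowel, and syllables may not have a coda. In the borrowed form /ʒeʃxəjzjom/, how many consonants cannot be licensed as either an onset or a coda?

4

The consonants /ʃ/, /j/, /z/, /m/ cannot be parsed into a legal (C)V syllable (no codas are permitted; onsets are limited to one consonant).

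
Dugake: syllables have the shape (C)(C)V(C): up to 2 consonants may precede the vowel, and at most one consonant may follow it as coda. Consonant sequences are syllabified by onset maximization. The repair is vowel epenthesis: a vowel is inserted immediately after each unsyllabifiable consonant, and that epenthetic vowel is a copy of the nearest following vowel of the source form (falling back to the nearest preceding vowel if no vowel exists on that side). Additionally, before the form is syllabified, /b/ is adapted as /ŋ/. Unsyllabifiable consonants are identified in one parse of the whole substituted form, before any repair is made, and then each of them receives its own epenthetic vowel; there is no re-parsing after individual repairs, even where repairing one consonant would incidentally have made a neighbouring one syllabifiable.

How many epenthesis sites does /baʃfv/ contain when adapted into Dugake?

2

After substitution the input is /ŋaʃfv/.
The unsyllabifiable consonants are /f/, /v/; each receives one epenthetic vowel.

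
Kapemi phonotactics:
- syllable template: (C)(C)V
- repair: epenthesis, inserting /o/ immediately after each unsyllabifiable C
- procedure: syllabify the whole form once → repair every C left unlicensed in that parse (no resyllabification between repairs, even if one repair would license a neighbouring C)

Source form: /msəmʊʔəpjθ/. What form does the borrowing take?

The consonants /p/, /j/, /θ/ cannot be parsed into a legal (C)(C)V syllable (no codas are permitted; onsets may contain at most 2 consonants).
Epenthesis after each stranded consonant: /p/ → /po/, /j/ → /jo/, /θ/ → /θo/.

msəmʊʔəpojoθo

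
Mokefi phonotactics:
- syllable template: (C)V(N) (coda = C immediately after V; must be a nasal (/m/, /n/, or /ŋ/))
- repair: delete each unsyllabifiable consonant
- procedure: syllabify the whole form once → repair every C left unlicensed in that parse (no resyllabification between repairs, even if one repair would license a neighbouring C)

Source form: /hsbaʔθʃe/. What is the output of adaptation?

baʃe

The consonants /h/, /s/, /ʔ/, /θ/ cannot be parsed into a legal (C)V(N) syllable (only a nasal (/m/, /n/, or /ŋ/) is licensed in coda position; onsets are limited to one consonant).
Deleting the stranded consonants removes /h/, /s/, /ʔ/, /θ/.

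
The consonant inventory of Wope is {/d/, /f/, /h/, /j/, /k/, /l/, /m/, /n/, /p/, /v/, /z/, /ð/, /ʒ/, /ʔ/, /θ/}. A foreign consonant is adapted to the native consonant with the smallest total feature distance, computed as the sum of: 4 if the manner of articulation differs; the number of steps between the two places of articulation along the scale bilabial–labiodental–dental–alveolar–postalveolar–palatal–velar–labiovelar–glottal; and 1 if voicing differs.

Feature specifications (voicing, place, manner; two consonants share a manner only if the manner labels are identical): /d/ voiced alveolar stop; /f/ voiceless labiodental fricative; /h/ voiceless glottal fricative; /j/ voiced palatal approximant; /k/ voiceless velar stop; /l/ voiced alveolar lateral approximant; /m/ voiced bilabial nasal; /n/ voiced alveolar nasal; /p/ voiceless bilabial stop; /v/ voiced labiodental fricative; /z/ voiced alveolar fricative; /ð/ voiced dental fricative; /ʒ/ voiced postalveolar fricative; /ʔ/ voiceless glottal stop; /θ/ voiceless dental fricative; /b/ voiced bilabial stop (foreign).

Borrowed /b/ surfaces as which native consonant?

/p/ is closest: same manner (stop), place distance 0 (bilabial→bilabial), voicing differs (+1); total 1. Next closest is /d/ at distance 3.

p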